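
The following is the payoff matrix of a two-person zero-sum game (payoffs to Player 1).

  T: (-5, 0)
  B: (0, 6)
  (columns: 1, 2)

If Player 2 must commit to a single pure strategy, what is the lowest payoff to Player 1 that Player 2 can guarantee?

0

Column maxima: 1 → 0, 2 → 6.
The smallest of these is 0.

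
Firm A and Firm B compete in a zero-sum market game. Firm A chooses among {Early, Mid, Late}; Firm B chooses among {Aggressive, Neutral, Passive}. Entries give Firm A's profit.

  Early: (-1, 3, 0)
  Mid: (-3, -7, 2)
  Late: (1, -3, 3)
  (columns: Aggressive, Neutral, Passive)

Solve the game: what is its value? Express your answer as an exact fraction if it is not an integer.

Row minima: Early → -1, Mid → -7, Late → -3; maximin = -1.
Column maxima: Aggressive → 1, Neutral → 3, Passive → 3; minimax = 1.
-1 ≠ 1, so there is no saddle point; optimal play is mixed.
Mid is strictly dominated by Late, so Firm A never plays it.
Passive is strictly dominated by Aggressive (it gives Firm A strictly more in every row), so Firm B never plays it.
On the remaining 2×2 (Early, Late vs Aggressive, Neutral):
Let Firm A play Early with probability p. Expected payoff against Aggressive: (-1)p + 1(1−p) = −2p + 1; against Neutral: 3p + (-3)(1−p) = 6p − 3.
Setting these equal: −2p + 1 = 6p − 3 ⇒ −8p = -4 ⇒ p = 1/2, and the value is (-2)·(1/2) + 1 = 0.
For Firm B: with q = P(Aggressive), equating Early's and Late's payoffs gives −4q + 3 = 4q − 3 ⇒ q = 3/4.

0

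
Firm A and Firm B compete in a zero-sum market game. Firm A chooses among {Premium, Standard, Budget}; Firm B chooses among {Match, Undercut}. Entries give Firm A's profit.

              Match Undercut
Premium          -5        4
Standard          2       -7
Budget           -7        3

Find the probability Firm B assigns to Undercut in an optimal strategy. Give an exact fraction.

Row minima: Premium → -5, Standard → -7, Budget → -7; maximin = -5.
Column maxima: Match → 2, Undercut → 4; minimax = 2.
-5 ≠ 2, so there is no saddle point; optimal play is mixed.
Budget is strictly dominated by Premium, so Firm A never plays it.
On the remaining 2×2 (Premium, Standard vs Match, Undercut):
Let Firm A play Premium with probability p. Expected payoff against Match: (-5)p + 2(1−p) = −7p + 2; against Undercut: 4p + (-7)(1−p) = 11p − 7.
Setting these equal: −7p + 2 = 11p − 7 ⇒ −18p = -9 ⇒ p = 1/2, and the value is (-7)·(1/2) + 2 = -3/2.
For Firm B: with q = P(Match), equating Premium's and Standard's payoffs gives −9q + 4 = 9q − 7 ⇒ q = 11/18.

7/18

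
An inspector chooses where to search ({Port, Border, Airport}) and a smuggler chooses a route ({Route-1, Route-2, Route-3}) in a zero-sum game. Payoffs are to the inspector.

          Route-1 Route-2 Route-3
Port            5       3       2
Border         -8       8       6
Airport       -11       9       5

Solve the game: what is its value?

46/17

Row minima: Port → 2, Border → -8, Airport → -11; maximin = 2.
Column maxima: Route-1 → 5, Route-2 → 9, Route-3 → 6; minimax = 5.
2 ≠ 5, so there is no saddle point; optimal play is mixed.
Route-2 is strictly dominated by Route-3 (it gives the inspector strictly more in every row), so the smuggler never plays it.
With Route-2 eliminated, Airport is strictly dominated by Border (Border gives the inspector strictly more in every remaining column), so the inspector never plays it.
On the remaining 2×2 (Port, Border vs Route-1, Route-3):
Let the inspector play Port with probability p. Expected payoff against Route-1: 5p + (-8)(1−p) = 13p − 8; against Route-3: 2p + 6(1−p) = −4p + 6.
Setting these equal: 13p − 8 = −4p + 6 ⇒ 17p = 14 ⇒ p = 14/17, and the value is (13)·(14/17) − 8 = 46/17.
For the smuggler: with q = P(Route-1), equating Port's and Border's payoffs gives 3q + 2 = −14q + 6 ⇒ q = 4/17.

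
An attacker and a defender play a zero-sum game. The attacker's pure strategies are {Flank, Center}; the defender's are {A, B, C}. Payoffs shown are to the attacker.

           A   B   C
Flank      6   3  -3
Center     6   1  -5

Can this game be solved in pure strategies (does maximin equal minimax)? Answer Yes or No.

Row minima: Flank → -3, Center → -5; maximin = -3.
Column maxima: A → 6, B → 3, C → -3; minimax = -3.
maximin = minimax = -3, so a saddle point exists.

Yes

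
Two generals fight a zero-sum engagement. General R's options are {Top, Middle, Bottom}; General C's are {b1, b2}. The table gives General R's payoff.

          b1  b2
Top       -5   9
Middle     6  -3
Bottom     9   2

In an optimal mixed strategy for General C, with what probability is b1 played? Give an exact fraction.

1/3

Row minima: Top → -5, Middle → -3, Bottom → 2; maximin = 2.
Column maxima: b1 → 9, b2 → 9; minimax = 9.
2 ≠ 9, so there is no saddle point; optimal play is mixed.
Middle is strictly dominated by Bottom, so General R never plays it.
On the remaining 2×2 (Top, Bottom vs b1, b2):
Let General R play Top with probability p. Expected payoff against b1: (-5)p + 9(1−p) = −14p + 9; against b2: 9p + 2(1−p) = 7p + 2.
Setting these equal: −14p + 9 = 7p + 2 ⇒ −21p = -7 ⇒ p = 1/3, and the value is (-14)·(1/3) + 9 = 13/3.
For General C: with q = P(b1), equating Top's and Bottom's payoffs gives −14q + 9 = 7q + 2 ⇒ q = 1/3.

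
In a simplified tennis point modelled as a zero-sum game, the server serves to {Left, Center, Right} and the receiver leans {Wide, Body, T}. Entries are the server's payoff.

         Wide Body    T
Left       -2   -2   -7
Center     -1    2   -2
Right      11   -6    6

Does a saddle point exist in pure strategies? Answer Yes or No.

No

Row minima: Left → -7, Center → -2, Right → -6; maximin = -2.
Column maxima: Wide → 11, Body → 2, T → 6; minimax = 2.
-2 ≠ 2, so no pure-strategy equilibrium exists.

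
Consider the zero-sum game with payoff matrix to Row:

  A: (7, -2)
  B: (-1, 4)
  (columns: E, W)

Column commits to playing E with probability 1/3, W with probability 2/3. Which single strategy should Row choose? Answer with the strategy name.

Expected payoff of A: (1/3)·7 + (2/3)·(-2) = 1.
Expected payoff of B: (1/3)·(-1) + (2/3)·4 = 7/3.
The largest is 7/3, so Row's best response is B.

B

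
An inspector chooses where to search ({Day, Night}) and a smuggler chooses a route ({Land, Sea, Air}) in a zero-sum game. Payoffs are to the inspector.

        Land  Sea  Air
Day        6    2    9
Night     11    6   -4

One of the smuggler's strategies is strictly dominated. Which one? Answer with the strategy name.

Land

Sea holds the inspector's payoff strictly below Land in every row: 2 < 6, 6 < 11.
So Land is strictly dominated for the smuggler.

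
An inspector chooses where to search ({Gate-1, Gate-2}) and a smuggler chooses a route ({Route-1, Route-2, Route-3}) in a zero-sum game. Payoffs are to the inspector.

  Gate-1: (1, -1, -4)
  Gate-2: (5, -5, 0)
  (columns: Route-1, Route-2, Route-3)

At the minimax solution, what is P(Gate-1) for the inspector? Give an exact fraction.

Row minima: Gate-1 → -4, Gate-2 → -5; maximin = -4.
Column maxima: Route-1 → 5, Route-2 → -1, Route-3 → 0; minimax = -1.
-4 ≠ -1, so there is no saddle point; optimal play is mixed.
Route-1 is strictly dominated by Route-2 (it gives the inspector strictly more in every row), so the smuggler never plays it.
On the remaining 2×2 (Gate-1, Gate-2 vs Route-2, Route-3):
Let the inspector play Gate-1 with probability p. Expected payoff against Route-2: (-1)p + (-5)(1−p) = 4p − 5; against Route-3: (-4)p + 0(1−p) = −4p.
Setting these equal: 4p − 5 = −4p ⇒ 8p = 5 ⇒ p = 5/8, and the value is (4)·(5/8) − 5 = -5/2.
For the smuggler: with q = P(Route-2), equating Gate-1's and Gate-2's payoffs gives 3q − 4 = −5q ⇒ q = 1/2.

5/8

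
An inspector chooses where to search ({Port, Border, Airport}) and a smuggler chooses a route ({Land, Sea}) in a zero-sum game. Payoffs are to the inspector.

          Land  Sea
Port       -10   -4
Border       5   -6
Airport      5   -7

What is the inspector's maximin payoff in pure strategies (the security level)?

Row minima: Port → -10, Border → -6, Airport → -7.
The best of these is -6.

-6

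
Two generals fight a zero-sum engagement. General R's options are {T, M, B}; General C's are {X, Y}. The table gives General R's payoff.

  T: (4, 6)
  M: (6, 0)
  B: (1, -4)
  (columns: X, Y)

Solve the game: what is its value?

9/2

Row minima: T → 4, M → 0, B → -4; maximin = 4.
Column maxima: X → 6, Y → 6; minimax = 6.
4 ≠ 6, so there is no saddle point; optimal play is mixed.
B is strictly dominated by T, so General R never plays it.
On the remaining 2×2 (T, M vs X, Y):
Let General R play T with probability p. Expected payoff against X: 4p + 6(1−p) = −2p + 6; against Y: 6p + 0(1−p) = 6p.
Setting these equal: −2p + 6 = 6p ⇒ −8p = -6 ⇒ p = 3/4, and the value is (-2)·(3/4) + 6 = 9/2.
For General C: with q = P(X), equating T's and M's payoffs gives −2q + 6 = 6q ⇒ q = 3/4.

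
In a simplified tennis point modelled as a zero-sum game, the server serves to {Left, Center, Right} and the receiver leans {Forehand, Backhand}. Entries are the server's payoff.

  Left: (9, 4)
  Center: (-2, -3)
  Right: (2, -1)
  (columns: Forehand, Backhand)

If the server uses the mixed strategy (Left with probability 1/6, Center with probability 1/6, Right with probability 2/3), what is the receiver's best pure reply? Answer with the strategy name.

If the receiver plays Forehand, the server's expected payoff is (1/6)·9 + (1/6)·(-2) + (2/3)·2 = 5/2.
If the receiver plays Backhand, the server's expected payoff is (1/6)·4 + (1/6)·(-3) + (2/3)·(-1) = -1/2.
The receiver minimizes the server's payoff; the smallest is -1/2, so the best response is Backhand.

Backhand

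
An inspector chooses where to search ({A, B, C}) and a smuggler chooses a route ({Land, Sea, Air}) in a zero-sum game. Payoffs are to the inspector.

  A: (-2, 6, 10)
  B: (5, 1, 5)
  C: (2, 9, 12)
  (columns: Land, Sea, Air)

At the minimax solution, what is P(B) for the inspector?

7/11

Row minima: A → -2, B → 1, C → 2; maximin = 2.
Column maxima: Land → 5, Sea → 9, Air → 12; minimax = 5.
2 ≠ 5, so there is no saddle point; optimal play is mixed.
A is strictly dominated by C, so the inspector never plays it.
Air is strictly dominated by Sea (it gives the inspector strictly more in every row), so the smuggler never plays it.
On the remaining 2×2 (B, C vs Land, Sea):
Let the inspector play B with probability p. Expected payoff against Land: 5p + 2(1−p) = 3p + 2; against Sea: 1p + 9(1−p) = −8p + 9.
Setting these equal: 3p + 2 = −8p + 9 ⇒ 11p = 7 ⇒ p = 7/11, and the value is (3)·(7/11) + 2 = 43/11.
For the smuggler: with q = P(Land), equating B's and C's payoffs gives 4q + 1 = −7q + 9 ⇒ q = 8/11.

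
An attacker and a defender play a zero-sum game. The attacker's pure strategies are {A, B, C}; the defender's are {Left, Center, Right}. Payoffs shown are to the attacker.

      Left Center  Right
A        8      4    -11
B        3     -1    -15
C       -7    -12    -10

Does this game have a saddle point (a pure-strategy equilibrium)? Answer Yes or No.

No

Row minima: A → -11, B → -15, C → -12; maximin = -11.
Column maxima: Left → 8, Center → 4, Right → -10; minimax = -10.
-11 ≠ -10, so no pure-strategy equilibrium exists.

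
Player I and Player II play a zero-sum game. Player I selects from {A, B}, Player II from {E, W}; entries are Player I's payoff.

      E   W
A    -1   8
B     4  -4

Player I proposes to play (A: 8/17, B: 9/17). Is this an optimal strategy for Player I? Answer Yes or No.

Yes

Against E this mix gives (8/17)·(-1) + (9/17)·4 = 28/17.
Against W this mix gives (8/17)·8 + (9/17)·(-4) = 28/17.
All of Player II's active replies (E, W) yield 28/17, and no column does worse for Player I. The mix makes Player II indifferent and guarantees 28/17, so it is optimal.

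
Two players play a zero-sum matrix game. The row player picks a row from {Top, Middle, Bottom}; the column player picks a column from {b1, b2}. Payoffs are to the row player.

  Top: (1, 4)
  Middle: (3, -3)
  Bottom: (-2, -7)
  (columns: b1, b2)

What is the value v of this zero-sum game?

5/3

Row minima: Top → 1, Middle → -3, Bottom → -7; maximin = 1.
Column maxima: b1 → 3, b2 → 4; minimax = 3.
1 ≠ 3, so there is no saddle point; optimal play is mixed.
Bottom is strictly dominated by Top, so the row player never plays it.
On the remaining 2×2 (Top, Middle vs b1, b2):
Let the row player play Top with probability p. Expected payoff against b1: 1p + 3(1−p) = −2p + 3; against b2: 4p + (-3)(1−p) = 7p − 3.
Setting these equal: −2p + 3 = 7p − 3 ⇒ −9p = -6 ⇒ p = 2/3, and the value is (-2)·(2/3) + 3 = 5/3.
For the column player: with q = P(b1), equating Top's and Middle's payoffs gives −3q + 4 = 6q − 3 ⇒ q = 7/9.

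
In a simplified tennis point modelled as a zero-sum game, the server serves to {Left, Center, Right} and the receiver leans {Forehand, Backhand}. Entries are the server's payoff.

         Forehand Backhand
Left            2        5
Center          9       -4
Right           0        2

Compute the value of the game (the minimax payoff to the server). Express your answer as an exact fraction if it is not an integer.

53/16

Row minima: Left → 2, Center → -4, Right → 0; maximin = 2.
Column maxima: Forehand → 9, Backhand → 5; minimax = 5.
2 ≠ 5, so there is no saddle point; optimal play is mixed.
Right is strictly dominated by Left, so the server never plays it.
On the remaining 2×2 (Left, Center vs Forehand, Backhand):
Let the server play Left with probability p. Expected payoff against Forehand: 2p + 9(1−p) = −7p + 9; against Backhand: 5p + (-4)(1−p) = 9p − 4.
Setting these equal: −7p + 9 = 9p − 4 ⇒ −16p = -13 ⇒ p = 13/16, and the value is (-7)·(13/16) + 9 = 53/16.
For the receiver: with q = P(Forehand), equating Left's and Center's payoffs gives −3q + 5 = 13q − 4 ⇒ q = 9/16.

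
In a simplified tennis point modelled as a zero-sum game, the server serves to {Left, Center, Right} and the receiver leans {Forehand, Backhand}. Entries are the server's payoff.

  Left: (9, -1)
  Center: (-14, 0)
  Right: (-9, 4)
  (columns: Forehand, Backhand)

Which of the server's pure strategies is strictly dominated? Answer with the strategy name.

Right gives a strictly higher payoff than Center against every column: -9 > -14, 4 > 0.
So Center is strictly dominated and the server never plays it.

Center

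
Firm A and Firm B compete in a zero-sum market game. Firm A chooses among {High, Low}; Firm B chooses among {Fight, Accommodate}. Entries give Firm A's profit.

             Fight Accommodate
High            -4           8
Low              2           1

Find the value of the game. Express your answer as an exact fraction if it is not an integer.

Row minima: High → -4, Low → 1; maximin = 1.
Column maxima: Fight → 2, Accommodate → 8; minimax = 2.
1 ≠ 2, so there is no saddle point; optimal play is mixed.
Let Firm A play High with probability p. Expected payoff against Fight: (-4)p + 2(1−p) = −6p + 2; against Accommodate: 8p + 1(1−p) = 7p + 1.
Setting these equal: −6p + 2 = 7p + 1 ⇒ −13p = -1 ⇒ p = 1/13, and the value is (-6)·(1/13) + 2 = 20/13.
For Firm B: with q = P(Fight), equating High's and Low's payoffs gives −12q + 8 = q + 1 ⇒ q = 7/13.

20/13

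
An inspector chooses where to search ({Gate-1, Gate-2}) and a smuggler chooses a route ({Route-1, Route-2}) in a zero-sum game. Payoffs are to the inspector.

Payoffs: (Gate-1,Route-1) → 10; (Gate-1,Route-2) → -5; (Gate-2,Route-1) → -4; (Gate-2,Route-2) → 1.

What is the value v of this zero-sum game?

Row minima: Gate-1 → -5, Gate-2 → -4; maximin = -4.
Column maxima: Route-1 → 10, Route-2 → 1; minimax = 1.
-4 ≠ 1, so there is no saddle point; optimal play is mixed.
Let the inspector play Gate-1 with probability p. Expected payoff against Route-1: 10p + (-4)(1−p) = 14p − 4; against Route-2: (-5)p + 1(1−p) = −6p + 1.
Setting these equal: 14p − 4 = −6p + 1 ⇒ 20p = 5 ⇒ p = 1/4, and the value is (14)·(1/4) − 4 = -1/2.
For the smuggler: with q = P(Route-1), equating Gate-1's and Gate-2's payoffs gives 15q − 5 = −5q + 1 ⇒ q = 3/10.

-1/2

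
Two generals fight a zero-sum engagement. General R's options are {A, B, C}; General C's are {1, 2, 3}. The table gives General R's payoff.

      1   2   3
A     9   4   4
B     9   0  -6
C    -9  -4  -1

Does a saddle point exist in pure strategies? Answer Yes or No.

Yes

Row minima: A → 4, B → -6, C → -9; maximin = 4.
Column maxima: 1 → 9, 2 → 4, 3 → 4; minimax = 4.
maximin = minimax = 4, so a saddle point exists.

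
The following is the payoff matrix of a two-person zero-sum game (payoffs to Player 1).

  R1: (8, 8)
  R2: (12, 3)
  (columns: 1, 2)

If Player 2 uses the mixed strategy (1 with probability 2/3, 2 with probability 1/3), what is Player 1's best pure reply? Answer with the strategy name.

R2

Expected payoff of R1: (2/3)·8 + (1/3)·8 = 8.
Expected payoff of R2: (2/3)·12 + (1/3)·3 = 9.
The largest is 9, so Player 1's best response is R2.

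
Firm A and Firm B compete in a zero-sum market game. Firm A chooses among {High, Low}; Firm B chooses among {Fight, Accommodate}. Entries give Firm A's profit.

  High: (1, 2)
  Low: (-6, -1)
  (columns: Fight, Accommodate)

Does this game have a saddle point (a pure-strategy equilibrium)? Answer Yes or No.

Row minima: High → 1, Low → -6; maximin = 1.
Column maxima: Fight → 1, Accommodate → 2; minimax = 1.
maximin = minimax = 1, so a saddle point exists.

Yes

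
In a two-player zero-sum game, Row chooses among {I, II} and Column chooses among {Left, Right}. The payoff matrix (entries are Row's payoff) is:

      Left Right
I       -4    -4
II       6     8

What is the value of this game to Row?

Row minima: I → -4, II → 6; maximin = 6.
Column maxima: Left → 6, Right → 8; minimax = 6.
Since maximin = minimax = 6, there is a saddle point and the value is 6.

6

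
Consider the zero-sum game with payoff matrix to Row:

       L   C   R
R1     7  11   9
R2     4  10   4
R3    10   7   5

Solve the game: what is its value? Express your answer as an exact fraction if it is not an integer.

Row minima: R1 → 7, R2 → 4, R3 → 5; maximin = 7.
Column maxima: L → 10, C → 11, R → 9; minimax = 9.
7 ≠ 9, so there is no saddle point; optimal play is mixed.
R2 is strictly dominated by R1, so Row never plays it.
C is strictly dominated by R (it gives Row strictly more in every row), so Column never plays it.
On the remaining 2×2 (R1, R3 vs L, R):
Let Row play R1 with probability p. Expected payoff against L: 7p + 10(1−p) = −3p + 10; against R: 9p + 5(1−p) = 4p + 5.
Setting these equal: −3p + 10 = 4p + 5 ⇒ −7p = -5 ⇒ p = 5/7, and the value is (-3)·(5/7) + 10 = 55/7.
For Column: with q = P(L), equating R1's and R3's payoffs gives −2q + 9 = 5q + 5 ⇒ q = 4/7.

55/7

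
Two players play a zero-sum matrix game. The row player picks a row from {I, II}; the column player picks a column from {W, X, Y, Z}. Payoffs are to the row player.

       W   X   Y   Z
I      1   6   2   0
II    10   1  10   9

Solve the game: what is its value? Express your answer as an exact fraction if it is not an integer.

27/7

Row minima: I → 0, II → 1; maximin = 1.
Column maxima: W → 10, X → 6, Y → 10, Z → 9; minimax = 6.
1 ≠ 6, so there is no saddle point; optimal play is mixed.
W is strictly dominated by Z (it gives the row player strictly more in every row), so the column player never plays it.
Y is strictly dominated by Z (it gives the row player strictly more in every row), so the column player never plays it.
On the remaining 2×2 (I, II vs X, Z):
Let the row player play I with probability p. Expected payoff against X: 6p + 1(1−p) = 5p + 1; against Z: 0p + 9(1−p) = −9p + 9.
Setting these equal: 5p + 1 = −9p + 9 ⇒ 14p = 8 ⇒ p = 4/7, and the value is (5)·(4/7) + 1 = 27/7.
For the column player: with q = P(X), equating I's and II's payoffs gives 6q = −8q + 9 ⇒ q = 9/14.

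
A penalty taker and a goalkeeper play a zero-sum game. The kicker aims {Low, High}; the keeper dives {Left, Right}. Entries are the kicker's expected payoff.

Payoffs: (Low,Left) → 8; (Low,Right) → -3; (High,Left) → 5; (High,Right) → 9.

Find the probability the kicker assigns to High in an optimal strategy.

11/15

Row minima: Low → -3, High → 5; maximin = 5.
Column maxima: Left → 8, Right → 9; minimax = 8.
5 ≠ 8, so there is no saddle point; optimal play is mixed.
Let the kicker play Low with probability p. Expected payoff against Left: 8p + 5(1−p) = 3p + 5; against Right: (-3)p + 9(1−p) = −12p + 9.
Setting these equal: 3p + 5 = −12p + 9 ⇒ 15p = 4 ⇒ p = 4/15, and the value is (3)·(4/15) + 5 = 29/5.
For the keeper: with q = P(Left), equating Low's and High's payoffs gives 11q − 3 = −4q + 9 ⇒ q = 4/5.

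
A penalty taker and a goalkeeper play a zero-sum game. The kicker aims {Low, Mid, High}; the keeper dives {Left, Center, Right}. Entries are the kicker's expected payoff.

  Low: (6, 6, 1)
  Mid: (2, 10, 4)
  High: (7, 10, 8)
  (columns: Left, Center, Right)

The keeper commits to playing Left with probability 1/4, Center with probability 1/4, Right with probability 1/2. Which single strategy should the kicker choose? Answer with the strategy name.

High

Expected payoff of Low: (1/4)·6 + (1/4)·6 + (1/2)·1 = 7/2.
Expected payoff of Mid: (1/4)·2 + (1/4)·10 + (1/2)·4 = 5.
Expected payoff of High: (1/4)·7 + (1/4)·10 + (1/2)·8 = 33/4.
The largest is 33/4, so the kicker's best response is High.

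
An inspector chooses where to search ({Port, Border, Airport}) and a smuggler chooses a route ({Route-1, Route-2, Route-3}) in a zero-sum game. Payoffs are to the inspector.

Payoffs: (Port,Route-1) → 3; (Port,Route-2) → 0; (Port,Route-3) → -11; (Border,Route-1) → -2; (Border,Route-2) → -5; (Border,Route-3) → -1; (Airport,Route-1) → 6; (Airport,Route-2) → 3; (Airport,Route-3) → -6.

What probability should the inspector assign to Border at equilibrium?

9/13

Row minima: Port → -11, Border → -5, Airport → -6; maximin = -5.
Column maxima: Route-1 → 6, Route-2 → 3, Route-3 → -1; minimax = -1.
-5 ≠ -1, so there is no saddle point; optimal play is mixed.
Port is strictly dominated by Airport, so the inspector never plays it.
Route-1 is strictly dominated by Route-2 (it gives the inspector strictly more in every row), so the smuggler never plays it.
On the remaining 2×2 (Border, Airport vs Route-2, Route-3):
Let the inspector play Border with probability p. Expected payoff against Route-2: (-5)p + 3(1−p) = −8p + 3; against Route-3: (-1)p + (-6)(1−p) = 5p − 6.
Setting these equal: −8p + 3 = 5p − 6 ⇒ −13p = -9 ⇒ p = 9/13, and the value is (-8)·(9/13) + 3 = -33/13.
For the smuggler: with q = P(Route-2), equating Border's and Airport's payoffs gives −4q − 1 = 9q − 6 ⇒ q = 5/13.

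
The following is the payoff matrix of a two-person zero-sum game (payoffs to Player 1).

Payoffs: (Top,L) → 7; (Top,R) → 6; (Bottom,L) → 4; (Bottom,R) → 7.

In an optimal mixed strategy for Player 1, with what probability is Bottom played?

1/4

Row minima: Top → 6, Bottom → 4; maximin = 6.
Column maxima: L → 7, R → 7; minimax = 7.
6 ≠ 7, so there is no saddle point; optimal play is mixed.
Let Player 1 play Top with probability p. Expected payoff against L: 7p + 4(1−p) = 3p + 4; against R: 6p + 7(1−p) = −p + 7.
Setting these equal: 3p + 4 = −p + 7 ⇒ 4p = 3 ⇒ p = 3/4, and the value is (3)·(3/4) + 4 = 25/4.
For Player 2: with q = P(L), equating Top's and Bottom's payoffs gives q + 6 = −3q + 7 ⇒ q = 1/4.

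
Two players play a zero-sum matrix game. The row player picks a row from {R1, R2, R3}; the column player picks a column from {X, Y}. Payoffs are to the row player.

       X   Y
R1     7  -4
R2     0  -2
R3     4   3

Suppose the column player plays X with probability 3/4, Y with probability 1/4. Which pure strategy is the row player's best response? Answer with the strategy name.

Expected payoff of R1: (3/4)·7 + (1/4)·(-4) = 17/4.
Expected payoff of R2: (3/4)·0 + (1/4)·(-2) = -1/2.
Expected payoff of R3: (3/4)·4 + (1/4)·3 = 15/4.
The largest is 17/4, so the row player's best response is R1.

R1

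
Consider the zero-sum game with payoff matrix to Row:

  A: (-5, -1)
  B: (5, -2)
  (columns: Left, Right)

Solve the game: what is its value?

Row minima: A → -5, B → -2; maximin = -2.
Column maxima: Left → 5, Right → -1; minimax = -1.
-2 ≠ -1, so there is no saddle point; optimal play is mixed.
Let Row play A with probability p. Expected payoff against Left: (-5)p + 5(1−p) = −10p + 5; against Right: (-1)p + (-2)(1−p) = p − 2.
Setting these equal: −10p + 5 = p − 2 ⇒ −11p = -7 ⇒ p = 7/11, and the value is (-10)·(7/11) + 5 = -15/11.
For Column: with q = P(Left), equating A's and B's payoffs gives −4q − 1 = 7q − 2 ⇒ q = 1/11.

-15/11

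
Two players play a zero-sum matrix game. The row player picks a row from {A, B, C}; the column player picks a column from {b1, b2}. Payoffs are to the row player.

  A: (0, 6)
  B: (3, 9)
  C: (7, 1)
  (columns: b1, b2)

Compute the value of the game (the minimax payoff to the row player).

Row minima: A → 0, B → 3, C → 1; maximin = 3.
Column maxima: b1 → 7, b2 → 9; minimax = 7.
3 ≠ 7, so there is no saddle point; optimal play is mixed.
A is strictly dominated by B, so the row player never plays it.
On the remaining 2×2 (B, C vs b1, b2):
Let the row player play B with probability p. Expected payoff against b1: 3p + 7(1−p) = −4p + 7; against b2: 9p + 1(1−p) = 8p + 1.
Setting these equal: −4p + 7 = 8p + 1 ⇒ −12p = -6 ⇒ p = 1/2, and the value is (-4)·(1/2) + 7 = 5.
For the column player: with q = P(b1), equating B's and C's payoffs gives −6q + 9 = 6q + 1 ⇒ q = 2/3.

5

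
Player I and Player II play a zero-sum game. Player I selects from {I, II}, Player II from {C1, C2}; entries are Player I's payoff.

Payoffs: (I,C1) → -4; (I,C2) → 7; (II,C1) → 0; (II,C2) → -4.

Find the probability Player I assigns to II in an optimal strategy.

11/15

Row minima: I → -4, II → -4; maximin = -4.
Column maxima: C1 → 0, C2 → 7; minimax = 0.
-4 ≠ 0, so there is no saddle point; optimal play is mixed.
Let Player I play I with probability p. Expected payoff against C1: (-4)p + 0(1−p) = −4p; against C2: 7p + (-4)(1−p) = 11p − 4.
Setting these equal: −4p = 11p − 4 ⇒ −15p = -4 ⇒ p = 4/15, and the value is (-4)·(4/15) = -16/15.
For Player II: with q = P(C1), equating I's and II's payoffs gives −11q + 7 = 4q − 4 ⇒ q = 11/15.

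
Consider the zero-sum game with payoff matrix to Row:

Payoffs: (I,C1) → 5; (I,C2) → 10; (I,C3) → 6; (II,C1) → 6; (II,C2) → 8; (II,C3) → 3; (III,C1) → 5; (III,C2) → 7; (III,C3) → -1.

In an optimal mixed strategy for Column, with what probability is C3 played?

Row minima: I → 5, II → 3, III → -1; maximin = 5.
Column maxima: C1 → 6, C2 → 10, C3 → 6; minimax = 6.
5 ≠ 6, so there is no saddle point; optimal play is mixed.
III is strictly dominated by II, so Row never plays it.
C2 is strictly dominated by C1 (it gives Row strictly more in every row), so Column never plays it.
On the remaining 2×2 (I, II vs C1, C3):
Let Row play I with probability p. Expected payoff against C1: 5p + 6(1−p) = −p + 6; against C3: 6p + 3(1−p) = 3p + 3.
Setting these equal: −p + 6 = 3p + 3 ⇒ −4p = -3 ⇒ p = 3/4, and the value is (-1)·(3/4) + 6 = 21/4.
For Column: with q = P(C1), equating I's and II's payoffs gives −q + 6 = 3q + 3 ⇒ q = 3/4.

1/4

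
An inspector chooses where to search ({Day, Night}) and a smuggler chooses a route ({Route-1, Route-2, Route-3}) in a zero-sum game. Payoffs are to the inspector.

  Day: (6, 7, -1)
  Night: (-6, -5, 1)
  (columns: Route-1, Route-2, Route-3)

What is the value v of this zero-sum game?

Row minima: Day → -1, Night → -6; maximin = -1.
Column maxima: Route-1 → 6, Route-2 → 7, Route-3 → 1; minimax = 1.
-1 ≠ 1, so there is no saddle point; optimal play is mixed.
Route-2 is strictly dominated by Route-1 (it gives the inspector strictly more in every row), so the smuggler never plays it.
On the remaining 2×2 (Day, Night vs Route-1, Route-3):
Let the inspector play Day with probability p. Expected payoff against Route-1: 6p + (-6)(1−p) = 12p − 6; against Route-3: (-1)p + 1(1−p) = −2p + 1.
Setting these equal: 12p − 6 = −2p + 1 ⇒ 14p = 7 ⇒ p = 1/2, and the value is (12)·(1/2) − 6 = 0.
For the smuggler: with q = P(Route-1), equating Day's and Night's payoffs gives 7q − 1 = −7q + 1 ⇒ q = 1/7.

0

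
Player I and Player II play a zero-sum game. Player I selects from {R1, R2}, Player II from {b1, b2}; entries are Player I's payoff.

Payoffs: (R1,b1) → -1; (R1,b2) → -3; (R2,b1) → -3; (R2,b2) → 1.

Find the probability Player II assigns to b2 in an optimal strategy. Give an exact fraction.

1/3

Row minima: R1 → -3, R2 → -3; maximin = -3.
Column maxima: b1 → -1, b2 → 1; minimax = -1.
-3 ≠ -1, so there is no saddle point; optimal play is mixed.
Let Player I play R1 with probability p. Expected payoff against b1: (-1)p + (-3)(1−p) = 2p − 3; against b2: (-3)p + 1(1−p) = −4p + 1.
Setting these equal: 2p − 3 = −4p + 1 ⇒ 6p = 4 ⇒ p = 2/3, and the value is (2)·(2/3) − 3 = -5/3.
For Player II: with q = P(b1), equating R1's and R2's payoffs gives 2q − 3 = −4q + 1 ⇒ q = 2/3.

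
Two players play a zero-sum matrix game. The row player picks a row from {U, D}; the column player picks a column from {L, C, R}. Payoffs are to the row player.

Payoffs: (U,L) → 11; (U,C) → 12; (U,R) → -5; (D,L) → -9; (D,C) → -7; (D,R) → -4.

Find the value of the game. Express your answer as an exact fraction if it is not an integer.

Row minima: U → -5, D → -9; maximin = -5.
Column maxima: L → 11, C → 12, R → -4; minimax = -4.
-5 ≠ -4, so there is no saddle point; optimal play is mixed.
C is strictly dominated by L (it gives the row player strictly more in every row), so the column player never plays it.
On the remaining 2×2 (U, D vs L, R):
Let the row player play U with probability p. Expected payoff against L: 11p + (-9)(1−p) = 20p − 9; against R: (-5)p + (-4)(1−p) = −p − 4.
Setting these equal: 20p − 9 = −p − 4 ⇒ 21p = 5 ⇒ p = 5/21, and the value is (20)·(5/21) − 9 = -89/21.
For the column player: with q = P(L), equating U's and D's payoffs gives 16q − 5 = −5q − 4 ⇒ q = 1/21.

-89/21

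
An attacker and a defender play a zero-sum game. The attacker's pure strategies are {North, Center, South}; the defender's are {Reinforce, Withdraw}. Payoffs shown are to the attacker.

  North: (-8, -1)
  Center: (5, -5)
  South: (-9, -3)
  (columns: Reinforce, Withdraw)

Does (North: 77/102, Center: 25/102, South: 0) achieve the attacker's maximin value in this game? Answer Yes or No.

Against Reinforce this mix gives (77/102)·(-8) + (25/102)·5 = -491/102.
Against Withdraw this mix gives (77/102)·(-1) + (25/102)·(-5) = -101/51.
The defender will play Reinforce, holding the attacker to -491/102. Shifting weight toward the row that does better against Reinforce would raise this floor (the equalizing mix achieves -45/17 against both Reinforce and Withdraw), so the proposed strategy is not optimal.

No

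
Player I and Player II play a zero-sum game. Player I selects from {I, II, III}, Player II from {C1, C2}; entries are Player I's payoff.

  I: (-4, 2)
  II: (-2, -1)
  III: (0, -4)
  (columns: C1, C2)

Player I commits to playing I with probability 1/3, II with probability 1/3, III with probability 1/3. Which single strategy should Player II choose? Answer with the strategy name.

C1

If Player II plays C1, Player I's expected payoff is (1/3)·(-4) + (1/3)·(-2) + (1/3)·0 = -2.
If Player II plays C2, Player I's expected payoff is (1/3)·2 + (1/3)·(-1) + (1/3)·(-4) = -1.
Player II minimizes Player I's payoff; the smallest is -2, so the best response is C1.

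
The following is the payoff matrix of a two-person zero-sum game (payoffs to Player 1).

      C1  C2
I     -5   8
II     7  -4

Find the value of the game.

Row minima: I → -5, II → -4; maximin = -4.
Column maxima: C1 → 7, C2 → 8; minimax = 7.
-4 ≠ 7, so there is no saddle point; optimal play is mixed.
Let Player 1 play I with probability p. Expected payoff against C1: (-5)p + 7(1−p) = −12p + 7; against C2: 8p + (-4)(1−p) = 12p − 4.
Setting these equal: −12p + 7 = 12p − 4 ⇒ −24p = -11 ⇒ p = 11/24, and the value is (-12)·(11/24) + 7 = 3/2.
For Player 2: with q = P(C1), equating I's and II's payoffs gives −13q + 8 = 11q − 4 ⇒ q = 1/2.

3/2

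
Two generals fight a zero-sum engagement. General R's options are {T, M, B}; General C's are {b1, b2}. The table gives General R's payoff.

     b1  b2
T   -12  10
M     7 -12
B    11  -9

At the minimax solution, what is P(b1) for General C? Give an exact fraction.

19/42

Row minima: T → -12, M → -12, B → -9; maximin = -9.
Column maxima: b1 → 11, b2 → 10; minimax = 10.
-9 ≠ 10, so there is no saddle point; optimal play is mixed.
M is strictly dominated by B, so General R never plays it.
On the remaining 2×2 (T, B vs b1, b2):
Let General R play T with probability p. Expected payoff against b1: (-12)p + 11(1−p) = −23p + 11; against b2: 10p + (-9)(1−p) = 19p − 9.
Setting these equal: −23p + 11 = 19p − 9 ⇒ −42p = -20 ⇒ p = 10/21, and the value is (-23)·(10/21) + 11 = 1/21.
For General C: with q = P(b1), equating T's and B's payoffs gives −22q + 10 = 20q − 9 ⇒ q = 19/42.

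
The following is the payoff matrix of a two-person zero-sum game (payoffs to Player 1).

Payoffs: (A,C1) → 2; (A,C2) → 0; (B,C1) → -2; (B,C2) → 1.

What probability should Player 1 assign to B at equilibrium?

2/5

Row minima: A → 0, B → -2; maximin = 0.
Column maxima: C1 → 2, C2 → 1; minimax = 1.
0 ≠ 1, so there is no saddle point; optimal play is mixed.
Let Player 1 play A with probability p. Expected payoff against C1: 2p + (-2)(1−p) = 4p − 2; against C2: 0p + 1(1−p) = −p + 1.
Setting these equal: 4p − 2 = −p + 1 ⇒ 5p = 3 ⇒ p = 3/5, and the value is (4)·(3/5) − 2 = 2/5.
For Player 2: with q = P(C1), equating A's and B's payoffs gives 2q = −3q + 1 ⇒ q = 1/5.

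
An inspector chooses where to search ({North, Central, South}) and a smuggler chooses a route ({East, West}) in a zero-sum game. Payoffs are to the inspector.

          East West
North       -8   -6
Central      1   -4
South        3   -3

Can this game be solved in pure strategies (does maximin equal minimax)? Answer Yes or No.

Row minima: North → -8, Central → -4, South → -3; maximin = -3.
Column maxima: East → 3, West → -3; minimax = -3.
maximin = minimax = -3, so a saddle point exists.

Yes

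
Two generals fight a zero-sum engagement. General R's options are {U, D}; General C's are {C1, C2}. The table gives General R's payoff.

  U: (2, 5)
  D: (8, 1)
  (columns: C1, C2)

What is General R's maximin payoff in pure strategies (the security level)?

2

Row minima: U → 2, D → 1.
The best of these is 2.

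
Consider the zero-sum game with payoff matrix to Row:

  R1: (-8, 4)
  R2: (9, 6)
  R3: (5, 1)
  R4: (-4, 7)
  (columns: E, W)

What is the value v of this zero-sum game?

87/14

Row minima: R1 → -8, R2 → 6, R3 → 1, R4 → -4; maximin = 6.
Column maxima: E → 9, W → 7; minimax = 7.
6 ≠ 7, so there is no saddle point; optimal play is mixed.
R1 is strictly dominated by R2, so Row never plays it.
R3 is strictly dominated by R2, so Row never plays it.
On the remaining 2×2 (R2, R4 vs E, W):
Let Row play R2 with probability p. Expected payoff against E: 9p + (-4)(1−p) = 13p − 4; against W: 6p + 7(1−p) = −p + 7.
Setting these equal: 13p − 4 = −p + 7 ⇒ 14p = 11 ⇒ p = 11/14, and the value is (13)·(11/14) − 4 = 87/14.
For Column: with q = P(E), equating R2's and R4's payoffs gives 3q + 6 = −11q + 7 ⇒ q = 1/14.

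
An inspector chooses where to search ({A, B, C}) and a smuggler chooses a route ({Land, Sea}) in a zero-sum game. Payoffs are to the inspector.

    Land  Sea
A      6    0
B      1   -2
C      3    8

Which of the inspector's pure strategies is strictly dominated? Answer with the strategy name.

A gives a strictly higher payoff than B against every column: 6 > 1, 0 > -2.
So B is strictly dominated and the inspector never plays it.

B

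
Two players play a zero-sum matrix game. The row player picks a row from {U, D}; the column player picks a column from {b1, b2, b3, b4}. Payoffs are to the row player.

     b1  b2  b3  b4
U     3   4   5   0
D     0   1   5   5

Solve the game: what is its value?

15/8

Row minima: U → 0, D → 0; maximin = 0.
Column maxima: b1 → 3, b2 → 4, b3 → 5, b4 → 5; minimax = 3.
0 ≠ 3, so there is no saddle point; optimal play is mixed.
b2 is strictly dominated by b1 (it gives the row player strictly more in every row), so the column player never plays it.
b3 is strictly dominated by b1 (it gives the row player strictly more in every row), so the column player never plays it.
On the remaining 2×2 (U, D vs b1, b4):
Let the row player play U with probability p. Expected payoff against b1: 3p + 0(1−p) = 3p; against b4: 0p + 5(1−p) = −5p + 5.
Setting these equal: 3p = −5p + 5 ⇒ 8p = 5 ⇒ p = 5/8, and the value is (3)·(5/8) = 15/8.
For the column player: with q = P(b1), equating U's and D's payoffs gives 3q = −5q + 5 ⇒ q = 5/8.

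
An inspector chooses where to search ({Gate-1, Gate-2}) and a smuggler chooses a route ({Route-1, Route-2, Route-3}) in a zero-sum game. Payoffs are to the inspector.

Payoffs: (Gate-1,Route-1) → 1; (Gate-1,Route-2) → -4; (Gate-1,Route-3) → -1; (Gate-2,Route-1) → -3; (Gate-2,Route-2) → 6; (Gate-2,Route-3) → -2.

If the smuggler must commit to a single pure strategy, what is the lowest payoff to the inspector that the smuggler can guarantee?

Column maxima: Route-1 → 1, Route-2 → 6, Route-3 → -1.
The smallest of these is -1.

-1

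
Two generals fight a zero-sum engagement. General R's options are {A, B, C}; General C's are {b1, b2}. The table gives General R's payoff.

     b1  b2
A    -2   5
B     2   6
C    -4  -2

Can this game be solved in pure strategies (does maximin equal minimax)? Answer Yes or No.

Row minima: A → -2, B → 2, C → -4; maximin = 2.
Column maxima: b1 → 2, b2 → 6; minimax = 2.
maximin = minimax = 2, so a saddle point exists.

Yes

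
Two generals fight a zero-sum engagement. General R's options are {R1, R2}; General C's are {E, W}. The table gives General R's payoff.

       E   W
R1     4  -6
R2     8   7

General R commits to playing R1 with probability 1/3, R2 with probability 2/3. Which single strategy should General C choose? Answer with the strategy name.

W

If General C plays E, General R's expected payoff is (1/3)·4 + (2/3)·8 = 20/3.
If General C plays W, General R's expected payoff is (1/3)·(-6) + (2/3)·7 = 8/3.
General C minimizes General R's payoff; the smallest is 8/3, so the best response is W.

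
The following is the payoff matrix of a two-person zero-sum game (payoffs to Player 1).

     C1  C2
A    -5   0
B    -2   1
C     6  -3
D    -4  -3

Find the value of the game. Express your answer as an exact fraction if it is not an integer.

0

Row minima: A → -5, B → -2, C → -3, D → -4; maximin = -2.
Column maxima: C1 → 6, C2 → 1; minimax = 1.
-2 ≠ 1, so there is no saddle point; optimal play is mixed.
A is strictly dominated by B, so Player 1 never plays it.
D is strictly dominated by B, so Player 1 never plays it.
On the remaining 2×2 (B, C vs C1, C2):
Let Player 1 play B with probability p. Expected payoff against C1: (-2)p + 6(1−p) = −8p + 6; against C2: 1p + (-3)(1−p) = 4p − 3.
Setting these equal: −8p + 6 = 4p − 3 ⇒ −12p = -9 ⇒ p = 3/4, and the value is (-8)·(3/4) + 6 = 0.
For Player 2: with q = P(C1), equating B's and C's payoffs gives −3q + 1 = 9q − 3 ⇒ q = 1/3.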